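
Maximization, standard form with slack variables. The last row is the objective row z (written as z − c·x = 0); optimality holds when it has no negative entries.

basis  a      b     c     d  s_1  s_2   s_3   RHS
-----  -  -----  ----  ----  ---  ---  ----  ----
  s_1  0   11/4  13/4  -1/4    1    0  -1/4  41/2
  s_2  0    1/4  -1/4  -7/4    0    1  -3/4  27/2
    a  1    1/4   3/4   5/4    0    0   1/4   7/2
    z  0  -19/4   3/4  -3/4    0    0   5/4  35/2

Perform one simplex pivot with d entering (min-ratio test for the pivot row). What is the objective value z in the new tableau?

98/5

Ratio test on column d — row 1: entry -1/4 ≤ 0; row 2: entry -7/4 ≤ 0; row 3: (7/2)/(5/4) = 14/5. Minimum is 14/5 at row 3 (a leaves); pivot element 5/4.
Pivot on row 3; the z-row RHS becomes 35/2 − (-3/4)·(14/5) = 98/5.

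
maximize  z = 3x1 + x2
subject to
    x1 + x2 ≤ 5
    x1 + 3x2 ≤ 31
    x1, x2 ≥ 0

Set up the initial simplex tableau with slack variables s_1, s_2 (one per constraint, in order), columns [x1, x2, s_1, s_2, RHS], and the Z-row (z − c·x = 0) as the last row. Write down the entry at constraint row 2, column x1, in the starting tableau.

Constraint 2 has coefficient 1 on x1.

1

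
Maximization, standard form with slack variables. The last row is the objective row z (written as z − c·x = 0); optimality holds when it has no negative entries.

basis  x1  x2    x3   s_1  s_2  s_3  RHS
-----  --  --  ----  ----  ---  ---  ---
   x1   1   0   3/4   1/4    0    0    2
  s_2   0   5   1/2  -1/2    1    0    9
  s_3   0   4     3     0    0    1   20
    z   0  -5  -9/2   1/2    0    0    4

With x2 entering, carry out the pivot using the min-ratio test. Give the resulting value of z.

Ratio test on column x2 — row 1: entry 0 ≤ 0; row 2: 9/5 = 9/5; row 3: 20/4 = 5. Minimum is 9/5 at row 2 (s_2 leaves); pivot element 5.
Pivot on row 2; the z-row RHS becomes 4 − (-5)·(9/5) = 13.

13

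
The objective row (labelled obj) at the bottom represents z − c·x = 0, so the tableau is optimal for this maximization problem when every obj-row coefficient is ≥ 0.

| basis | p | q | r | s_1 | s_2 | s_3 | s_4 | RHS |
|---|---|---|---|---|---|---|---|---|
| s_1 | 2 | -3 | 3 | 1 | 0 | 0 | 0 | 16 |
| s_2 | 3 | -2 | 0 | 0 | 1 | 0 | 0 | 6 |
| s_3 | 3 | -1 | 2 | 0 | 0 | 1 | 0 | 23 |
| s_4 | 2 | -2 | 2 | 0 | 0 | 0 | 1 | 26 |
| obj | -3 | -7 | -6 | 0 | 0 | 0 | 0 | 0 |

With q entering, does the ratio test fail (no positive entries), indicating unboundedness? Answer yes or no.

Every constraint-row entry in column q is ≤ 0, so increasing q is unbounded.

yes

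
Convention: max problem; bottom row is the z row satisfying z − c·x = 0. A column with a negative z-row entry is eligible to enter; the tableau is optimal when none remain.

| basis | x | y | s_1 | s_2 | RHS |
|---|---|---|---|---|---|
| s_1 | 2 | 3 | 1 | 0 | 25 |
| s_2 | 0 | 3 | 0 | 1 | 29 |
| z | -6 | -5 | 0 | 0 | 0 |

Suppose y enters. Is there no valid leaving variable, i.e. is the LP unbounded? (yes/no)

no

Column y has positive entries in row(s) 1, 2, so the ratio test bounds it — not unbounded.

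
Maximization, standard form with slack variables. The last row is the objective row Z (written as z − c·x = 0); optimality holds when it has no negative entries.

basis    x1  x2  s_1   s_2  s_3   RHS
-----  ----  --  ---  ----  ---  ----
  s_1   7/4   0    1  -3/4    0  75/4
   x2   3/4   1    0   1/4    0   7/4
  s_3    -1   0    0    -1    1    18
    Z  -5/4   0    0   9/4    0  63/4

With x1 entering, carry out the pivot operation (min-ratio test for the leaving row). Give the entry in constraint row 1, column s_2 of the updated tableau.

-4/3

Ratio test on column x1 — row 1: (75/4)/(7/4) = 75/7; row 2: (7/4)/(3/4) = 7/3; row 3: entry -1 ≤ 0. Minimum is 7/3 at row 2 (x2 leaves); pivot element 3/4.
Divide row 2 by 3/4; eliminate column x1 from the other rows.
Row 1 update in column s_2: -3/4 − (7/4)·(1/3) = -4/3.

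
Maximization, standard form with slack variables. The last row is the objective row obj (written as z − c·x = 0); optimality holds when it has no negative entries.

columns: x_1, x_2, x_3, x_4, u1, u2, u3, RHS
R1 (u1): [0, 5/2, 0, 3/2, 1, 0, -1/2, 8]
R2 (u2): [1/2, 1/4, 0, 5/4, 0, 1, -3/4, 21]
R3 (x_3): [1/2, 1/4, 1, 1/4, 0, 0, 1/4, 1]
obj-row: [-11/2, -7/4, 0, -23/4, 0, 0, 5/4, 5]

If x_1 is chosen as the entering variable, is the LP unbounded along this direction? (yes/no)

Column x_1 has positive entries in row(s) 2, 3, so the ratio test bounds it — not unbounded.

no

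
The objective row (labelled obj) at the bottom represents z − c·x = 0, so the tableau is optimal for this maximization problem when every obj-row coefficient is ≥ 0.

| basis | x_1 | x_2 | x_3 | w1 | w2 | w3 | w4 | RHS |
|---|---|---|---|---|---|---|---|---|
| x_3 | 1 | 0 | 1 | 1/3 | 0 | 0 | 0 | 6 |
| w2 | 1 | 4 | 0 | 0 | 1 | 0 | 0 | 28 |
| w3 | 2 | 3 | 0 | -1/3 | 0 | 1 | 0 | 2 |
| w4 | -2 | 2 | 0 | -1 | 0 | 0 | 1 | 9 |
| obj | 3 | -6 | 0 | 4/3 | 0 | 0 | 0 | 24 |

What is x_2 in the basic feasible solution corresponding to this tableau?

0

x_2 is not in the basis, so in the current basic feasible solution x_2 = 0.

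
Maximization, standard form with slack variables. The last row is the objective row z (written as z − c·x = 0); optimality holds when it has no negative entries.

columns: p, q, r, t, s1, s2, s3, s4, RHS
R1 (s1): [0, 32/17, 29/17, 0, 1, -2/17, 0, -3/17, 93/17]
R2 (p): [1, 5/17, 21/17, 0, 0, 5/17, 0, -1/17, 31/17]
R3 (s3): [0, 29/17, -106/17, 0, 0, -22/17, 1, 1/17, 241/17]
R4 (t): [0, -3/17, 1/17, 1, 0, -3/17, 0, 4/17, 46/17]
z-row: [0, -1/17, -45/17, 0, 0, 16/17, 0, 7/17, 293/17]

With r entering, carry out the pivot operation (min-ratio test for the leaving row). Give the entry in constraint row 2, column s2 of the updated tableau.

Ratio test on column r — row 1: (93/17)/(29/17) = 93/29; row 2: (31/17)/(21/17) = 31/21; row 3: entry -106/17 ≤ 0; row 4: (46/17)/(1/17) = 46. Minimum is 31/21 at row 2 (p leaves); pivot element 21/17.
Divide row 2 by 21/17; eliminate column r from the other rows.
In the new row 2, the s2 entry is the old entry divided by the pivot: (5/17)/(21/17) = 5/21.

5/21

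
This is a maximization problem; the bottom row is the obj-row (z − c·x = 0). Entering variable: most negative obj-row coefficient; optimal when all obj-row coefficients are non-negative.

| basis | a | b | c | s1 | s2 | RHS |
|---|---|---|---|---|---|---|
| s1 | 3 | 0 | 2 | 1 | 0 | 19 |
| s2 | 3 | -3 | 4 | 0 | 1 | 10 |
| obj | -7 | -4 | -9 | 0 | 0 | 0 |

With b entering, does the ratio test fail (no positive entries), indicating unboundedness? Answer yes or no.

yes

Every constraint-row entry in column b is ≤ 0, so increasing b is unbounded.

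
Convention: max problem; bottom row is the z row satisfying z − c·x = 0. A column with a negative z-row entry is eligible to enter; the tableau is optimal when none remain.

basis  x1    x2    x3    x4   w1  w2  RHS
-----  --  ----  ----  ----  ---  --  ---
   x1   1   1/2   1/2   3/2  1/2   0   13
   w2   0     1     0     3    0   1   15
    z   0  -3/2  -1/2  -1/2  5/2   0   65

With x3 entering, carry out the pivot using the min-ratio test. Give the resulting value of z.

78

Ratio test on column x3 — row 1: 13/(1/2) = 26; row 2: entry 0 ≤ 0. Minimum is 26 at row 1 (x1 leaves); pivot element 1/2.
Pivot on row 1; the z-row RHS becomes 65 − (-1/2)·26 = 78.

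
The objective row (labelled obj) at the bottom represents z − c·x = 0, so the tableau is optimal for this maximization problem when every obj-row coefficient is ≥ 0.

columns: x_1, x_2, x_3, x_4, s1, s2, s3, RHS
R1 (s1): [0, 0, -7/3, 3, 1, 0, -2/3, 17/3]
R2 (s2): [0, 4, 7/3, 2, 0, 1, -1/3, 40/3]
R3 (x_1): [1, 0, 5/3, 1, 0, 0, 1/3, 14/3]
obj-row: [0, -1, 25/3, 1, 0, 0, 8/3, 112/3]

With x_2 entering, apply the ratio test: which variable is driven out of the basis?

Column x_2 entries and ratios — s1: 0 ≤ 0, skip; s2: (40/3)/4 = 10/3; x_1: 0 ≤ 0, skip.
Smallest ratio is 10/3 in the row of s2, so s2 leaves.

s2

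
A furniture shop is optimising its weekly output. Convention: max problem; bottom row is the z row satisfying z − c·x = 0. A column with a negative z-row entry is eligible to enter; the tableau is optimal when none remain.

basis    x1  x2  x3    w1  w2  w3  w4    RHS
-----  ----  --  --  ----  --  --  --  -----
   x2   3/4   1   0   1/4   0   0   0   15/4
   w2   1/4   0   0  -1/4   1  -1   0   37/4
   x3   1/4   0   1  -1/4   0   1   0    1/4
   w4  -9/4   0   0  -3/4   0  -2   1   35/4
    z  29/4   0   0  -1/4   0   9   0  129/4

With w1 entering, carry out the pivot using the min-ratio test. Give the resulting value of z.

36

Ratio test on column w1 — row 1: (15/4)/(1/4) = 15; row 2: entry -1/4 ≤ 0; row 3: entry -1/4 ≤ 0; row 4: entry -3/4 ≤ 0. Minimum is 15 at row 1 (x2 leaves); pivot element 1/4.
Pivot on row 1; the z-row RHS becomes 129/4 − (-1/4)·15 = 36.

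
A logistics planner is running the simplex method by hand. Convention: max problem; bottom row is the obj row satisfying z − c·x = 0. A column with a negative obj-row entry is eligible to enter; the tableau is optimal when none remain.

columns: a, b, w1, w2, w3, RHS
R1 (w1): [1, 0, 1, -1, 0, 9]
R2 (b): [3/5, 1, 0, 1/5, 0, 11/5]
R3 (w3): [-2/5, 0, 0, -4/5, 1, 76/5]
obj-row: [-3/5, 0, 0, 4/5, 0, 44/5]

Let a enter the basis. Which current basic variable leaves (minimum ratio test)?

Column a entries and ratios — w1: 9/1 = 9; b: (11/5)/(3/5) = 11/3; w3: -2/5 ≤ 0, skip.
Smallest ratio is 11/3 in the row of b, so b leaves.

b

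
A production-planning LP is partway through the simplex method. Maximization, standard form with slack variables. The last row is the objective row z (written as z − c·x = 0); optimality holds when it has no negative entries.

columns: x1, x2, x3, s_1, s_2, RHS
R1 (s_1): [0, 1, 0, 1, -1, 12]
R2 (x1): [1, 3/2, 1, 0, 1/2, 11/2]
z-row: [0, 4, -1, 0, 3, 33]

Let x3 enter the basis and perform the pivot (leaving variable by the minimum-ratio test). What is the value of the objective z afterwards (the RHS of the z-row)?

Ratio test on column x3 — row 1: entry 0 ≤ 0; row 2: (11/2)/1 = 11/2. Minimum is 11/2 at row 2 (x1 leaves); pivot element 1.
Pivot on row 2; the z-row RHS becomes 33 − (-1)·(11/2) = 77/2.

77/2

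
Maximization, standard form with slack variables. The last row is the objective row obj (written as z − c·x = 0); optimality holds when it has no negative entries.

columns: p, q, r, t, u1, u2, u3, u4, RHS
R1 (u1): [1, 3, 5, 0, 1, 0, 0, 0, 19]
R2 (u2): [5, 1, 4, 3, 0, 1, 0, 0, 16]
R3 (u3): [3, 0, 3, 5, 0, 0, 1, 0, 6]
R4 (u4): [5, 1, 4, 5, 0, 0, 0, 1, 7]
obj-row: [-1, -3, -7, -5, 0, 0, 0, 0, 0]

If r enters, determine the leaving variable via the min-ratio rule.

u4

Column r entries and ratios — u1: 19/5 = 19/5; u2: 16/4 = 4; u3: 6/3 = 2; u4: 7/4 = 7/4.
Smallest ratio is 7/4 in the row of u4, so u4 leaves.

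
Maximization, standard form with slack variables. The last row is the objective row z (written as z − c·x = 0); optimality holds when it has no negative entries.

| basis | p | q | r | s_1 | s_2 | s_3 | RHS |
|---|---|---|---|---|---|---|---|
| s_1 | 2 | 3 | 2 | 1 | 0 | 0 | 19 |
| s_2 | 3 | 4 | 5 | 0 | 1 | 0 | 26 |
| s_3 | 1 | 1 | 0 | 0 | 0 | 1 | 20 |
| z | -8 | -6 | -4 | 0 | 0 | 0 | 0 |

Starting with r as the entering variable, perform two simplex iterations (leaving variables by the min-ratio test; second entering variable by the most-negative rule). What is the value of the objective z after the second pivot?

208/3

Ratio test on column r — row 1: 19/2 = 19/2; row 2: 26/5 = 26/5; row 3: entry 0 ≤ 0. Minimum is 26/5 at row 2 (s_2 leaves); pivot element 5.
Pivot on row 2; the z-row RHS becomes 0 − (-4)·(26/5) = 104/5.
Next entering variable (most negative z-row entry -28/5): p.
Ratio test on column p — row 1: (43/5)/(4/5) = 43/4; row 2: (26/5)/(3/5) = 26/3; row 3: 20/1 = 20. Minimum is 26/3 at row 2 (r leaves); pivot element 3/5.
After the second pivot the z-row RHS is 104/5 − (-28/5)·(26/3) = 208/3.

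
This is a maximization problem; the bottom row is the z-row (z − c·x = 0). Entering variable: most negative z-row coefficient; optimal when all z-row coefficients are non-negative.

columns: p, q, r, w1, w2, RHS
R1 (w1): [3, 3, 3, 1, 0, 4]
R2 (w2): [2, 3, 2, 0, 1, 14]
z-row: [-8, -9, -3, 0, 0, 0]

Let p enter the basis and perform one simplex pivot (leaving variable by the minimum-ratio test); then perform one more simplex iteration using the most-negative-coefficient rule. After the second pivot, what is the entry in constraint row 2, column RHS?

10

Ratio test on column p — row 1: 4/3 = 4/3; row 2: 14/2 = 7. Minimum is 4/3 at row 1 (w1 leaves); pivot element 3.
Divide row 1 by 3; eliminate column p from the other rows.
Second iteration: most negative z-row entry is -1 in column q, so q enters.
Ratio test on column q — row 1: (4/3)/1 = 4/3; row 2: (34/3)/1 = 34/3. Minimum is 4/3 at row 1 (p leaves); pivot element 1.
Divide row 1 by 1; eliminate column q from the other rows.
After both pivots, the entry at constraint row 2, column RHS is 10.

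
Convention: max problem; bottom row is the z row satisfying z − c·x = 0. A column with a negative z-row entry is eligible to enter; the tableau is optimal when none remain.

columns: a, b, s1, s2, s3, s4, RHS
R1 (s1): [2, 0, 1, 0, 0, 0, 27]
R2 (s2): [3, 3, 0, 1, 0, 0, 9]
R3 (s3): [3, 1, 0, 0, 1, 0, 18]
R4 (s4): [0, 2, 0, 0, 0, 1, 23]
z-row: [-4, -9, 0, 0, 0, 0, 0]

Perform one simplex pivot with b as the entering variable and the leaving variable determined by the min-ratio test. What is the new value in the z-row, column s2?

3

Ratio test on column b — row 1: entry 0 ≤ 0; row 2: 9/3 = 3; row 3: 18/1 = 18; row 4: 23/2 = 23/2. Minimum is 3 at row 2 (s2 leaves); pivot element 3.
Divide row 2 by 3; eliminate column b from the other rows.
z-row update in column s2: 0 − (-9)·(1/3) = 3.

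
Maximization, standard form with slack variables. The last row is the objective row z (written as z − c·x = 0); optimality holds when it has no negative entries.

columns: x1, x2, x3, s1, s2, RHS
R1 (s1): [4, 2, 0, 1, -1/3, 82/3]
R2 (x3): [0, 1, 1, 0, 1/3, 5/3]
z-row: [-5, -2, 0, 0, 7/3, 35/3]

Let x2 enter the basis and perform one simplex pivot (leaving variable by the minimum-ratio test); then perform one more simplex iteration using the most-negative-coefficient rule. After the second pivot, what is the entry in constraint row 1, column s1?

1/4

Ratio test on column x2 — row 1: (82/3)/2 = 41/3; row 2: (5/3)/1 = 5/3. Minimum is 5/3 at row 2 (x3 leaves); pivot element 1.
Divide row 2 by 1; eliminate column x2 from the other rows.
Second iteration: most negative z-row entry is -5 in column x1, so x1 enters.
Ratio test on column x1 — row 1: 24/4 = 6; row 2: entry 0 ≤ 0. Minimum is 6 at row 1 (s1 leaves); pivot element 4.
Divide row 1 by 4; eliminate column x1 from the other rows.
After both pivots, the entry at constraint row 1, column s1 is 1/4.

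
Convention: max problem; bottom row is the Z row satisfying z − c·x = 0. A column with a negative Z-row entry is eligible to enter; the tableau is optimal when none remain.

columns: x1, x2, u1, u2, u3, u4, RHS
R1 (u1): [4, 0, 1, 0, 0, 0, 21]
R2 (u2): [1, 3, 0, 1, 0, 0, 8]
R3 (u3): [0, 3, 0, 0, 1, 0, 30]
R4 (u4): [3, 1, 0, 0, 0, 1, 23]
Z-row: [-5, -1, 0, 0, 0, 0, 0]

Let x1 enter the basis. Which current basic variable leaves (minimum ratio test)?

u1

Column x1 entries and ratios — u1: 21/4 = 21/4; u2: 8/1 = 8; u3: 0 ≤ 0, skip; u4: 23/3 = 23/3.
Smallest ratio is 21/4 in the row of u1, so u1 leaves.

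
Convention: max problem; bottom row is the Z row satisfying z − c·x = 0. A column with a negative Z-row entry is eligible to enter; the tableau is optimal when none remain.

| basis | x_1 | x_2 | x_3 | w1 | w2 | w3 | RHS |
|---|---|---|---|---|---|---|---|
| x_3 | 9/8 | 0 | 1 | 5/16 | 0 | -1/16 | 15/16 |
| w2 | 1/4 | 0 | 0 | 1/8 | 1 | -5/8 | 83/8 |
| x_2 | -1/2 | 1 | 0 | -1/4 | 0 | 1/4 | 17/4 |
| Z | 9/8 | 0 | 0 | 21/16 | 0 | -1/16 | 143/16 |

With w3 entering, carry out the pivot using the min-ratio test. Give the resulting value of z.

10

Ratio test on column w3 — row 1: entry -1/16 ≤ 0; row 2: entry -5/8 ≤ 0; row 3: (17/4)/(1/4) = 17. Minimum is 17 at row 3 (x_2 leaves); pivot element 1/4.
Pivot on row 3; the Z-row RHS becomes 143/16 − (-1/16)·17 = 10.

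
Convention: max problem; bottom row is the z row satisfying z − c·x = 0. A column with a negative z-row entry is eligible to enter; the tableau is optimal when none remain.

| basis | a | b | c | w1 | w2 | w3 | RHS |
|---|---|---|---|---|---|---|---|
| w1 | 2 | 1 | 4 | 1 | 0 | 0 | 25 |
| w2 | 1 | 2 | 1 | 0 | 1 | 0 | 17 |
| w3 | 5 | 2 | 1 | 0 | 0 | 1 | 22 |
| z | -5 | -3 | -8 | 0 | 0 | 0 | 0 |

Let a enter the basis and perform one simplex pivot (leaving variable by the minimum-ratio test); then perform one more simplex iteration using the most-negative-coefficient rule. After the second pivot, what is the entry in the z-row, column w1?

Ratio test on column a — row 1: 25/2 = 25/2; row 2: 17/1 = 17; row 3: 22/5 = 22/5. Minimum is 22/5 at row 3 (w3 leaves); pivot element 5.
Divide row 3 by 5; eliminate column a from the other rows.
Second iteration: most negative z-row entry is -7 in column c, so c enters.
Ratio test on column c — row 1: (81/5)/(18/5) = 9/2; row 2: (63/5)/(4/5) = 63/4; row 3: (22/5)/(1/5) = 22. Minimum is 9/2 at row 1 (w1 leaves); pivot element 18/5.
Divide row 1 by 18/5; eliminate column c from the other rows.
After both pivots, the entry at the z-row, column w1 is 35/18.

35/18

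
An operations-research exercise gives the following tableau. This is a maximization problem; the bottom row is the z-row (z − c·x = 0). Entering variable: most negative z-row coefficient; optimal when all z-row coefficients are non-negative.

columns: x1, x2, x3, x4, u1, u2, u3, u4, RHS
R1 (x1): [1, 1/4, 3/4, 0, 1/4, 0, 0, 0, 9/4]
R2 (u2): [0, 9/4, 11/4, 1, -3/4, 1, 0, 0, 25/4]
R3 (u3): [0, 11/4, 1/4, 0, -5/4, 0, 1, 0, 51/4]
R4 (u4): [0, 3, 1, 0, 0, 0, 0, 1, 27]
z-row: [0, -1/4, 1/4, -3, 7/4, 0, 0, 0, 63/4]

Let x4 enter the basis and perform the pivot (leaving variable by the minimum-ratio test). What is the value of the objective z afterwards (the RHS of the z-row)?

Ratio test on column x4 — row 1: entry 0 ≤ 0; row 2: (25/4)/1 = 25/4; row 3: entry 0 ≤ 0; row 4: entry 0 ≤ 0. Minimum is 25/4 at row 2 (u2 leaves); pivot element 1.
Pivot on row 2; the z-row RHS becomes 63/4 − (-3)·(25/4) = 69/2.

69/2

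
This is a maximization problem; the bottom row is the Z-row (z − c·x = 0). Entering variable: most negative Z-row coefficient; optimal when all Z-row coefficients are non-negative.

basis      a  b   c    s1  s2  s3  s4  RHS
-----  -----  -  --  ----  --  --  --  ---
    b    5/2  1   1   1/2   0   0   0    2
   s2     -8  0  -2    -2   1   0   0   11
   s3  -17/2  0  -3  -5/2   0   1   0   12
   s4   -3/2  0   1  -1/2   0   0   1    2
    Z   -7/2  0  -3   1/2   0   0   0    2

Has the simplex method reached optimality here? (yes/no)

no

The Z-row has a negative entry -7/2 in column a, so it is not optimal.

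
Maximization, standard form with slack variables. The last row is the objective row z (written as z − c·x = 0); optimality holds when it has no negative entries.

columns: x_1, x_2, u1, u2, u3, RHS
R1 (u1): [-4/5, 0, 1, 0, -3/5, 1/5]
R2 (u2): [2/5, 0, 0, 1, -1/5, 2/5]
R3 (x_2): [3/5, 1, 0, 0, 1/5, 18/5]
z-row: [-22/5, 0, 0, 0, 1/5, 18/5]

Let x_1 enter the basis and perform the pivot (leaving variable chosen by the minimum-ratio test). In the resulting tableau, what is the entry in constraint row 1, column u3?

-1

Ratio test on column x_1 — row 1: entry -4/5 ≤ 0; row 2: (2/5)/(2/5) = 1; row 3: (18/5)/(3/5) = 6. Minimum is 1 at row 2 (u2 leaves); pivot element 2/5.
Divide row 2 by 2/5; eliminate column x_1 from the other rows.
Row 1 update in column u3: -3/5 − (-4/5)·(-1/2) = -1.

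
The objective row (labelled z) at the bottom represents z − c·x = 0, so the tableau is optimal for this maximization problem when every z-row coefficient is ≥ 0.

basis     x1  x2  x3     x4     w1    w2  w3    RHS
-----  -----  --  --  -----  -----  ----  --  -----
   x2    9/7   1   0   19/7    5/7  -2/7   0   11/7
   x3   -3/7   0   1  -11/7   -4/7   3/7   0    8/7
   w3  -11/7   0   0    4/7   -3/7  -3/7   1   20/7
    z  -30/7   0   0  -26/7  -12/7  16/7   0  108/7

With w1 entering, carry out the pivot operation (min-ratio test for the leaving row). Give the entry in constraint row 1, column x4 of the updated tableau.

19/5

Ratio test on column w1 — row 1: (11/7)/(5/7) = 11/5; row 2: entry -4/7 ≤ 0; row 3: entry -3/7 ≤ 0. Minimum is 11/5 at row 1 (x2 leaves); pivot element 5/7.
Divide row 1 by 5/7; eliminate column w1 from the other rows.
In the new row 1, the x4 entry is the old entry divided by the pivot: (19/7)/(5/7) = 19/5.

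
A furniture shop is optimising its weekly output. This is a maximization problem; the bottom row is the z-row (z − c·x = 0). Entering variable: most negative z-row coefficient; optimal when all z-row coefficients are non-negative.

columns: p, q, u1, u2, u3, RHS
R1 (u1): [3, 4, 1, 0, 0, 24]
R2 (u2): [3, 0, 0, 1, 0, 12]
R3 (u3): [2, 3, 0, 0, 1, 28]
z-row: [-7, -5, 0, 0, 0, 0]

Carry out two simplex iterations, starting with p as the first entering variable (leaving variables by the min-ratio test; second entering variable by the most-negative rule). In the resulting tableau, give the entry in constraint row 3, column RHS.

Ratio test on column p — row 1: 24/3 = 8; row 2: 12/3 = 4; row 3: 28/2 = 14. Minimum is 4 at row 2 (u2 leaves); pivot element 3.
Divide row 2 by 3; eliminate column p from the other rows.
Second iteration: most negative z-row entry is -5 in column q, so q enters.
Ratio test on column q — row 1: 12/4 = 3; row 2: entry 0 ≤ 0; row 3: 20/3 = 20/3. Minimum is 3 at row 1 (u1 leaves); pivot element 4.
Divide row 1 by 4; eliminate column q from the other rows.
After both pivots, the entry at constraint row 3, column RHS is 11.

11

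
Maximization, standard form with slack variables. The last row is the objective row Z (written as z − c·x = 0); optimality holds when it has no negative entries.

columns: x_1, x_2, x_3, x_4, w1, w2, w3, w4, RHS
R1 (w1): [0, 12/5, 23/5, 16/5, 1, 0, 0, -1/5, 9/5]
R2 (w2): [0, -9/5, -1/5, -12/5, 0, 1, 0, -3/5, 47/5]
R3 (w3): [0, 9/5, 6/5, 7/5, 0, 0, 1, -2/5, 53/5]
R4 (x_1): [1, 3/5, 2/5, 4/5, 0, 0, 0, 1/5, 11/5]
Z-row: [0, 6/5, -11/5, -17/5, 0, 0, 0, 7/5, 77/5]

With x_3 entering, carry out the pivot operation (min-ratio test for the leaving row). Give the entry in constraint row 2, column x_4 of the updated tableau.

Ratio test on column x_3 — row 1: (9/5)/(23/5) = 9/23; row 2: entry -1/5 ≤ 0; row 3: (53/5)/(6/5) = 53/6; row 4: (11/5)/(2/5) = 11/2. Minimum is 9/23 at row 1 (w1 leaves); pivot element 23/5.
Divide row 1 by 23/5; eliminate column x_3 from the other rows.
Row 2 update in column x_4: -12/5 − (-1/5)·(16/23) = -52/23.

-52/23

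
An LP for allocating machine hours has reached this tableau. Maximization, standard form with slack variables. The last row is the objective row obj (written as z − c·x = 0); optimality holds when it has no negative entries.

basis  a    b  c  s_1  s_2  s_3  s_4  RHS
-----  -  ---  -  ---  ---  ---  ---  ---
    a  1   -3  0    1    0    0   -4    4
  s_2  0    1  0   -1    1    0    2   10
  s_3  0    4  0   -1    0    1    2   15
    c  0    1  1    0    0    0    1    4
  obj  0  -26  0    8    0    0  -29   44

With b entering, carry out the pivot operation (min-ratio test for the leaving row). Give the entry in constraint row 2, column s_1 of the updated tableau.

Ratio test on column b — row 1: entry -3 ≤ 0; row 2: 10/1 = 10; row 3: 15/4 = 15/4; row 4: 4/1 = 4. Minimum is 15/4 at row 3 (s_3 leaves); pivot element 4.
Divide row 3 by 4; eliminate column b from the other rows.
Row 2 update in column s_1: -1 − 1·(-1/4) = -3/4.

-3/4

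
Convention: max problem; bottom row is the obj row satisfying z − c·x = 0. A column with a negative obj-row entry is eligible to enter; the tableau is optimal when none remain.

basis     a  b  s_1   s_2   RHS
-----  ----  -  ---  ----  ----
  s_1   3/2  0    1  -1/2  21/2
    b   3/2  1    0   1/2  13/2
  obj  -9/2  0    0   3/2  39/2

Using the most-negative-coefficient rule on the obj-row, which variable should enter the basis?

Negative obj-row entries: a: -9/2.
The most negative is -9/2 in column a, so a enters.

a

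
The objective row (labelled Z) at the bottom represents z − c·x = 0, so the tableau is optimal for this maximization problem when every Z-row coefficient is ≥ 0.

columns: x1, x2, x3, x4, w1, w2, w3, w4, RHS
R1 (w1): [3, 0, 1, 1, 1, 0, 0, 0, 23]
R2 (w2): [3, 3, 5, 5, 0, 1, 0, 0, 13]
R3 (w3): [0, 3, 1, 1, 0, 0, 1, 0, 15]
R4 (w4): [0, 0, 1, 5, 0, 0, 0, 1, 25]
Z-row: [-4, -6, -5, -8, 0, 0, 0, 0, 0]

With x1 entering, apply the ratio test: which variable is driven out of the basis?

Column x1 entries and ratios — w1: 23/3 = 23/3; w2: 13/3 = 13/3; w3: 0 ≤ 0, skip; w4: 0 ≤ 0, skip.
Smallest ratio is 13/3 in the row of w2, so w2 leaves.

w2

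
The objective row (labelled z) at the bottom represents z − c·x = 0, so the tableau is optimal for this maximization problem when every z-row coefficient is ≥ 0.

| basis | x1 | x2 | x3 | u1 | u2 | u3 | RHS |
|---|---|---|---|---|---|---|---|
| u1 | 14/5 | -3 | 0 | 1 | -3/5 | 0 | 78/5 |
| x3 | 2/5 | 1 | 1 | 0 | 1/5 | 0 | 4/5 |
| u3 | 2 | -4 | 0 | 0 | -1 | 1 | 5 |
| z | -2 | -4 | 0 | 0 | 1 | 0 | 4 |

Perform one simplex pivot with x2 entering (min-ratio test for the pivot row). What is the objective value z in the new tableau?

36/5

Ratio test on column x2 — row 1: entry -3 ≤ 0; row 2: (4/5)/1 = 4/5; row 3: entry -4 ≤ 0. Minimum is 4/5 at row 2 (x3 leaves); pivot element 1.
Pivot on row 2; the z-row RHS becomes 4 − (-4)·(4/5) = 36/5.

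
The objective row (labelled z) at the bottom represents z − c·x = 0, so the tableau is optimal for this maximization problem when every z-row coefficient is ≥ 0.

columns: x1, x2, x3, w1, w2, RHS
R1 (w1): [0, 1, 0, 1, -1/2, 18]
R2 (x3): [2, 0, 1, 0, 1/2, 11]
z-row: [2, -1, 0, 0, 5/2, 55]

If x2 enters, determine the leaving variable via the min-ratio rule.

Column x2 entries and ratios — w1: 18/1 = 18; x3: 0 ≤ 0, skip.
Smallest ratio is 18 in the row of w1, so w1 leaves.

w1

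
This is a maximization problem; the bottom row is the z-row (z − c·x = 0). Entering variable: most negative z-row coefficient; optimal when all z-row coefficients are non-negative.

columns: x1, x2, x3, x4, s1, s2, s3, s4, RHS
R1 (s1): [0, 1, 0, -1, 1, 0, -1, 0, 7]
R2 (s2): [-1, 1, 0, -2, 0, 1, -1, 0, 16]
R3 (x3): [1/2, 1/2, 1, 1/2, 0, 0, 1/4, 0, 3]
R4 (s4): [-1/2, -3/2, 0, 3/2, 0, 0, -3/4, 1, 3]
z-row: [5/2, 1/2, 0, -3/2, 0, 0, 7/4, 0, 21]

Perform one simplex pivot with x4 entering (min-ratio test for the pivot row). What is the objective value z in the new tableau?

24

Ratio test on column x4 — row 1: entry -1 ≤ 0; row 2: entry -2 ≤ 0; row 3: 3/(1/2) = 6; row 4: 3/(3/2) = 2. Minimum is 2 at row 4 (s4 leaves); pivot element 3/2.
Pivot on row 4; the z-row RHS becomes 21 − (-3/2)·2 = 24.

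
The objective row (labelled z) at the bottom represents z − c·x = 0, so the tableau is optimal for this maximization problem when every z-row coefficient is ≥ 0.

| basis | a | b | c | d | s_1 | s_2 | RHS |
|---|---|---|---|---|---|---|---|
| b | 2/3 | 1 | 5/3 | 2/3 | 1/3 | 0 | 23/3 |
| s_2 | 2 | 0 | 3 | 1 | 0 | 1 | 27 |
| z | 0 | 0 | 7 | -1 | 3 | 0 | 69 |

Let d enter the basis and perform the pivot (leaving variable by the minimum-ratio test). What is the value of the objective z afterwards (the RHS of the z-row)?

Ratio test on column d — row 1: (23/3)/(2/3) = 23/2; row 2: 27/1 = 27. Minimum is 23/2 at row 1 (b leaves); pivot element 2/3.
Pivot on row 1; the z-row RHS becomes 69 − (-1)·(23/2) = 161/2.

161/2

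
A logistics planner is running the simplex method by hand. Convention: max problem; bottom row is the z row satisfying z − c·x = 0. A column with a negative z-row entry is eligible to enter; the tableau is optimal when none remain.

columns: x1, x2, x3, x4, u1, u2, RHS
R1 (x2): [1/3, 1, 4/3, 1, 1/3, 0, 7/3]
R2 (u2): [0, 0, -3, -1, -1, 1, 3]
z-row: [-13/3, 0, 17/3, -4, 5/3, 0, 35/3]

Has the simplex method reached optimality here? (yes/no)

The z-row has a negative entry -13/3 in column x1, so it is not optimal.

no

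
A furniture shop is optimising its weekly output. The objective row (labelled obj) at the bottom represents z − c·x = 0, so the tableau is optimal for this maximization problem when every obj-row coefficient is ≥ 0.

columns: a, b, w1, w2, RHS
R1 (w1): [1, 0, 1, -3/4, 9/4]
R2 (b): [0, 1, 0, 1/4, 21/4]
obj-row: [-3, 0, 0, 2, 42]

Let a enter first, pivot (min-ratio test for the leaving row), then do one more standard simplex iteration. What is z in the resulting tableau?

54

Ratio test on column a — row 1: (9/4)/1 = 9/4; row 2: entry 0 ≤ 0. Minimum is 9/4 at row 1 (w1 leaves); pivot element 1.
Pivot on row 1; the obj-row RHS becomes 42 − (-3)·(9/4) = 195/4.
Next entering variable (most negative obj-row entry -1/4): w2.
Ratio test on column w2 — row 1: entry -3/4 ≤ 0; row 2: (21/4)/(1/4) = 21. Minimum is 21 at row 2 (b leaves); pivot element 1/4.
After the second pivot the obj-row RHS is 195/4 − (-1/4)·21 = 54.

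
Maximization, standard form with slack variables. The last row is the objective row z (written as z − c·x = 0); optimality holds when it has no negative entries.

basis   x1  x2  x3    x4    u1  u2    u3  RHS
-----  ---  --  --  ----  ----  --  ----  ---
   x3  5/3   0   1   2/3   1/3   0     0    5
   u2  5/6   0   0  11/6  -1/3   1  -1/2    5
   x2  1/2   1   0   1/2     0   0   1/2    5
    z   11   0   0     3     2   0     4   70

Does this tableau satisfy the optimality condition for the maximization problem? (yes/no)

yes

Every z-row coefficient is ≥ 0, so the tableau is optimal.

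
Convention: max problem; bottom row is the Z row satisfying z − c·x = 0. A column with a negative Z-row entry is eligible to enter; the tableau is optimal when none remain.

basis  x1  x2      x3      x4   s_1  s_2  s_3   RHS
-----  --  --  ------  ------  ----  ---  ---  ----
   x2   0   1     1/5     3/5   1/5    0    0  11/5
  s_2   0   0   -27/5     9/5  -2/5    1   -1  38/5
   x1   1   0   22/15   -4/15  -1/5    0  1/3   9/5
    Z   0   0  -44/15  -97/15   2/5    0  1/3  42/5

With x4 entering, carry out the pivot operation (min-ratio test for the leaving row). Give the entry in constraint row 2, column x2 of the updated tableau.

-3

Ratio test on column x4 — row 1: (11/5)/(3/5) = 11/3; row 2: (38/5)/(9/5) = 38/9; row 3: entry -4/15 ≤ 0. Minimum is 11/3 at row 1 (x2 leaves); pivot element 3/5.
Divide row 1 by 3/5; eliminate column x4 from the other rows.
Row 2 update in column x2: 0 − (9/5)·(5/3) = -3.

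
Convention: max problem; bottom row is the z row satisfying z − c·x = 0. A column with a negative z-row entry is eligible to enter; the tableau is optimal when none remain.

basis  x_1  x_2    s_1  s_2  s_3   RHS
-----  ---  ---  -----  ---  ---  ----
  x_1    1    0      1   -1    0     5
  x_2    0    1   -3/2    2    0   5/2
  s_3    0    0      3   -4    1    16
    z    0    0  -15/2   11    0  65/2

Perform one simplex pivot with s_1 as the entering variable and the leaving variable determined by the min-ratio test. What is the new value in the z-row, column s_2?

7/2

Ratio test on column s_1 — row 1: 5/1 = 5; row 2: entry -3/2 ≤ 0; row 3: 16/3 = 16/3. Minimum is 5 at row 1 (x_1 leaves); pivot element 1.
Divide row 1 by 1; eliminate column s_1 from the other rows.
z-row update in column s_2: 11 − (-15/2)·(-1) = 7/2.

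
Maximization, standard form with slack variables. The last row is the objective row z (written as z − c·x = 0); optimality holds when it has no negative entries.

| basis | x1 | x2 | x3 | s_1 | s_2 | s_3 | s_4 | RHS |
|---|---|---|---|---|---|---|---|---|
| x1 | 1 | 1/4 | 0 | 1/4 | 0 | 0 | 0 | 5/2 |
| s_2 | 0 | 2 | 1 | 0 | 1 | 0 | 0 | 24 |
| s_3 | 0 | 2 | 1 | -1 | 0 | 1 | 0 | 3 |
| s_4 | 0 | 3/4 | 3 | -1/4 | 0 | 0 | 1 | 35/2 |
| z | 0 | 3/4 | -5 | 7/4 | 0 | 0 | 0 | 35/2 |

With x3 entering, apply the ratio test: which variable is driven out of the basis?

s_3

Column x3 entries and ratios — x1: 0 ≤ 0, skip; s_2: 24/1 = 24; s_3: 3/1 = 3; s_4: (35/2)/3 = 35/6.
Smallest ratio is 3 in the row of s_3, so s_3 leaves.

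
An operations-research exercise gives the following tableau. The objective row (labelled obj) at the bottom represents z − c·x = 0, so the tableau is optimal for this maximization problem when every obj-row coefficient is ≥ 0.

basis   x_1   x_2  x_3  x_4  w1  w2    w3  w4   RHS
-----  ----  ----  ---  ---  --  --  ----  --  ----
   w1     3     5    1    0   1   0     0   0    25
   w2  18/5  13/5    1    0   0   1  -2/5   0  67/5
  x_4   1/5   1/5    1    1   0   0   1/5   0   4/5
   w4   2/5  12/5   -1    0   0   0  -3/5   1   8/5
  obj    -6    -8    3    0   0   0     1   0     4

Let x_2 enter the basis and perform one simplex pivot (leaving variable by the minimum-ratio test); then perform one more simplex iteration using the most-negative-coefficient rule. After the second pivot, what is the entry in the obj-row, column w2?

28/19

Ratio test on column x_2 — row 1: 25/5 = 5; row 2: (67/5)/(13/5) = 67/13; row 3: (4/5)/(1/5) = 4; row 4: (8/5)/(12/5) = 2/3. Minimum is 2/3 at row 4 (w4 leaves); pivot element 12/5.
Divide row 4 by 12/5; eliminate column x_2 from the other rows.
Second iteration: most negative obj-row entry is -14/3 in column x_1, so x_1 enters.
Ratio test on column x_1 — row 1: (65/3)/(13/6) = 10; row 2: (35/3)/(19/6) = 70/19; row 3: (2/3)/(1/6) = 4; row 4: (2/3)/(1/6) = 4. Minimum is 70/19 at row 2 (w2 leaves); pivot element 19/6.
Divide row 2 by 19/6; eliminate column x_1 from the other rows.
After both pivots, the entry at the obj-row, column w2 is 28/19.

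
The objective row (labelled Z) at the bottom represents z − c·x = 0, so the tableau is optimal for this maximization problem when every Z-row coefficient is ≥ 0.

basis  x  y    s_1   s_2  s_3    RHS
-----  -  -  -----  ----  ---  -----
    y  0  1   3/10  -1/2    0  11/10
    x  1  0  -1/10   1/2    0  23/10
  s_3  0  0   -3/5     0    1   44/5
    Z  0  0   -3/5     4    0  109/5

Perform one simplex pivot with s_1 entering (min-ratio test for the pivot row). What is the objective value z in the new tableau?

24

Ratio test on column s_1 — row 1: (11/10)/(3/10) = 11/3; row 2: entry -1/10 ≤ 0; row 3: entry -3/5 ≤ 0. Minimum is 11/3 at row 1 (y leaves); pivot element 3/10.
Pivot on row 1; the Z-row RHS becomes 109/5 − (-3/5)·(11/3) = 24.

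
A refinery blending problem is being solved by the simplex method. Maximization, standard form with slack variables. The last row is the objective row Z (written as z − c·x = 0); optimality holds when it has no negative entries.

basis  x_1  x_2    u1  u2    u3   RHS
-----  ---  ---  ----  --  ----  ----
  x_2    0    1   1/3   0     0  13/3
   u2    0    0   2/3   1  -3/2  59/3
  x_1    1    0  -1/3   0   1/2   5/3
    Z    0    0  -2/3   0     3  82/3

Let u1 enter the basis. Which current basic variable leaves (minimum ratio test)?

Column u1 entries and ratios — x_2: (13/3)/(1/3) = 13; u2: (59/3)/(2/3) = 59/2; x_1: -1/3 ≤ 0, skip.
Smallest ratio is 13 in the row of x_2, so x_2 leaves.

x_2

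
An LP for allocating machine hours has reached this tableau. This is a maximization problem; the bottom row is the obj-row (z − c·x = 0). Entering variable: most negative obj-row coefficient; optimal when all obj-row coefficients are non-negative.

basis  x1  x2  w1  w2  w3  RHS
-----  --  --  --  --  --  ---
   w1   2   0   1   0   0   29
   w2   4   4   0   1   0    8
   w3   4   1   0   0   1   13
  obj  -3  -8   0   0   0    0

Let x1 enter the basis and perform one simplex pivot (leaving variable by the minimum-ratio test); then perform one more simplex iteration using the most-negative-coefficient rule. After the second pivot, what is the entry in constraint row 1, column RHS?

Ratio test on column x1 — row 1: 29/2 = 29/2; row 2: 8/4 = 2; row 3: 13/4 = 13/4. Minimum is 2 at row 2 (w2 leaves); pivot element 4.
Divide row 2 by 4; eliminate column x1 from the other rows.
Second iteration: most negative obj-row entry is -5 in column x2, so x2 enters.
Ratio test on column x2 — row 1: entry -2 ≤ 0; row 2: 2/1 = 2; row 3: entry -3 ≤ 0. Minimum is 2 at row 2 (x1 leaves); pivot element 1.
Divide row 2 by 1; eliminate column x2 from the other rows.
After both pivots, the entry at constraint row 1, column RHS is 29.

29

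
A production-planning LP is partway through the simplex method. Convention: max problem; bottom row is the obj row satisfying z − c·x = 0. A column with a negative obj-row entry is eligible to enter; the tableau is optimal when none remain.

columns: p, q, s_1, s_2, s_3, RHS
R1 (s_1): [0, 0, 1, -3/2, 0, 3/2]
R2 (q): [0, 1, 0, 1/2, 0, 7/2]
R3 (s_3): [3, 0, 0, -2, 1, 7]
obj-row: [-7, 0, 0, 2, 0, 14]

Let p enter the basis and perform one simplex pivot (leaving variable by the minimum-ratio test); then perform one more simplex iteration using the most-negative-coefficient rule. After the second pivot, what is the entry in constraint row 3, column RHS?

Ratio test on column p — row 1: entry 0 ≤ 0; row 2: entry 0 ≤ 0; row 3: 7/3 = 7/3. Minimum is 7/3 at row 3 (s_3 leaves); pivot element 3.
Divide row 3 by 3; eliminate column p from the other rows.
Second iteration: most negative obj-row entry is -8/3 in column s_2, so s_2 enters.
Ratio test on column s_2 — row 1: entry -3/2 ≤ 0; row 2: (7/2)/(1/2) = 7; row 3: entry -2/3 ≤ 0. Minimum is 7 at row 2 (q leaves); pivot element 1/2.
Divide row 2 by 1/2; eliminate column s_2 from the other rows.
After both pivots, the entry at constraint row 3, column RHS is 7.

7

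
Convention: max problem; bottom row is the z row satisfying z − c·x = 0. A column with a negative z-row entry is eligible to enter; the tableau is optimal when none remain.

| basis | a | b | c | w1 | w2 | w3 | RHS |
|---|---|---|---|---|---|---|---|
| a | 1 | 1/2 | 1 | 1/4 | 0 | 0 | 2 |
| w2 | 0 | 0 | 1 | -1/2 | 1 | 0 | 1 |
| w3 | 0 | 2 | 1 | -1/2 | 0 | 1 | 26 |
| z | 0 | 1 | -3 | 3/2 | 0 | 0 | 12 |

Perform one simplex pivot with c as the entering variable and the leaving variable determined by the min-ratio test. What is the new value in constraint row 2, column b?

Ratio test on column c — row 1: 2/1 = 2; row 2: 1/1 = 1; row 3: 26/1 = 26. Minimum is 1 at row 2 (w2 leaves); pivot element 1.
Divide row 2 by 1; eliminate column c from the other rows.
In the new row 2, the b entry is the old entry divided by the pivot: 0/1 = 0.

0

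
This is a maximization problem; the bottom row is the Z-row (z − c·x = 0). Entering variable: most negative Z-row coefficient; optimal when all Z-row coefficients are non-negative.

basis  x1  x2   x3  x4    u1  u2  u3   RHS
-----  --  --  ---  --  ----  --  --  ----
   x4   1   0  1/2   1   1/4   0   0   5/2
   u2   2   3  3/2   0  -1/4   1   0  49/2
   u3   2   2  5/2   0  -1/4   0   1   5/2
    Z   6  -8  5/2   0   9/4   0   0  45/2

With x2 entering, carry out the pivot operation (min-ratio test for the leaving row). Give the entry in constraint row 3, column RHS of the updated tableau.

Ratio test on column x2 — row 1: entry 0 ≤ 0; row 2: (49/2)/3 = 49/6; row 3: (5/2)/2 = 5/4. Minimum is 5/4 at row 3 (u3 leaves); pivot element 2.
Divide row 3 by 2; eliminate column x2 from the other rows.
In the new row 3, the RHS entry is the old entry divided by the pivot: (5/2)/2 = 5/4.

5/4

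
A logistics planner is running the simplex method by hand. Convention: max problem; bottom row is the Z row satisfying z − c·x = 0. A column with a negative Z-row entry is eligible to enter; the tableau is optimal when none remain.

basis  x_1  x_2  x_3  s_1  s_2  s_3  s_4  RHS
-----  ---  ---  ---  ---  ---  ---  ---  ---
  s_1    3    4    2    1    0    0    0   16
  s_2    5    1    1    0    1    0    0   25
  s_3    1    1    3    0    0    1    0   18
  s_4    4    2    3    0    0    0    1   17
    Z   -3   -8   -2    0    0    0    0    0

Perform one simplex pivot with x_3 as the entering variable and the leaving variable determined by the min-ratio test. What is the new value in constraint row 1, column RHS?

14/3

Ratio test on column x_3 — row 1: 16/2 = 8; row 2: 25/1 = 25; row 3: 18/3 = 6; row 4: 17/3 = 17/3. Minimum is 17/3 at row 4 (s_4 leaves); pivot element 3.
Divide row 4 by 3; eliminate column x_3 from the other rows.
Row 1 update in column RHS: 16 − 2·(17/3) = 14/3.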